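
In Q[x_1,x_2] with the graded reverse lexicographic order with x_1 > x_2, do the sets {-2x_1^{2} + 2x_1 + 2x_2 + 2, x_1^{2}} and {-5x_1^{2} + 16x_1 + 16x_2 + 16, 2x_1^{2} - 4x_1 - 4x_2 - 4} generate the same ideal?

For a fixed monomial order, each ideal has a unique reduced Gröbner basis; comparing bases decides equality.
Buchberger on the first generating set:
f_1 = -2x_1^{2} + 2x_1 + 2x_2 + 2, LT = x_1^{2}.
f_2 = x_1^{2}, LT = x_1^{2}.

S(f_1,f_2): lcm = x_1^{2}. S = -x_1 - x_2 - 1.
  leading term x_1: no divisor's leading term divides it; move -x_1 to the remainder.
  leading term x_2: no divisor's leading term divides it; move -x_2 to the remainder.
  leading term 1: no divisor's leading term divides it; move -1 to the remainder.
  remainder -x_1 - x_2 - 1 ≠ 0; add g_3 = -x_1 - x_2 - 1 to the basis.

S(f_1,g_3): lcm = x_1^{2}. S = -x_1x_2 - 2x_1 - x_2 - 1.
  leading term x_1x_2: subtract (x_2)·g_3 from -x_1x_2 - 2x_1 - x_2 - 1 → x_2^{2} - 2x_1 - 1
  leading term x_2^{2}: no divisor's leading term divides it; move x_2^{2} to the remainder.
  leading term x_1: subtract (2)·g_3 from -2x_1 - 1 → 2x_2 + 1
  leading term x_2: no divisor's leading term divides it; move 2x_2 to the remainder.
  leading term 1: no divisor's leading term divides it; move 1 to the remainder.
  remainder x_2^{2} + 2x_2 + 1 ≠ 0; add g_4 = x_2^{2} + 2x_2 + 1 to the basis.

The other S-polynomials (S(f_2,g_3), S(f_1,g_4), S(f_2,g_4), S(g_3,g_4)) all reduce to 0 modulo the current basis, so we have a Gröbner basis.
Inter-reduce: drop elements whose leading term is divisible by another's, tail-reduce, and make monic.
Reduced Gröbner basis: {x_2^{2} + 2x_2 + 1, x_1 + x_2 + 1}.

Buchberger on the second generating set:
h_1 = -5x_1^{2} + 16x_1 + 16x_2 + 16, LT = x_1^{2}.
h_2 = 2x_1^{2} - 4x_1 - 4x_2 - 4, LT = x_1^{2}.

S(h_1,h_2): lcm = x_1^{2}. S = -\tfrac{6}{5}x_1 - \tfrac{6}{5}x_2 - \tfrac{6}{5}.
  leading term x_1: no divisor's leading term divides it; move -\tfrac{6}{5}x_1 to the remainder.
  leading term x_2: no divisor's leading term divides it; move -\tfrac{6}{5}x_2 to the remainder.
  leading term 1: no divisor's leading term divides it; move -\tfrac{6}{5} to the remainder.
  remainder -\tfrac{6}{5}x_1 - \tfrac{6}{5}x_2 - \tfrac{6}{5} ≠ 0; add k_3 = -\tfrac{6}{5}x_1 - \tfrac{6}{5}x_2 - \tfrac{6}{5} to the basis.

S(h_1,k_3): lcm = x_1^{2}. S = -x_1x_2 - \tfrac{21}{5}x_1 - \tfrac{16}{5}x_2 - \tfrac{16}{5}.
  leading term x_1x_2: subtract (\tfrac{5}{6}x_2)·k_3 from -x_1x_2 - \tfrac{21}{5}x_1 - \tfrac{16}{5}x_2 - \tfrac{16}{5} → x_2^{2} - \tfrac{21}{5}x_1 - \tfrac{11}{5}x_2 - \tfrac{16}{5}
  leading term x_2^{2}: no divisor's leading term divides it; move x_2^{2} to the remainder.
  leading term x_1: subtract (\tfrac{7}{2})·k_3 from -\tfrac{21}{5}x_1 - \tfrac{11}{5}x_2 - \tfrac{16}{5} → 2x_2 + 1
  leading term x_2: no divisor's leading term divides it; move 2x_2 to the remainder.
  leading term 1: no divisor's leading term divides it; move 1 to the remainder.
  remainder x_2^{2} + 2x_2 + 1 ≠ 0; add k_4 = x_2^{2} + 2x_2 + 1 to the basis.

The other S-polynomials (S(h_2,k_3), S(h_1,k_4), S(h_2,k_4), S(k_3,k_4)) all reduce to 0 modulo the current basis, so we have a Gröbner basis.
Inter-reduce: drop elements whose leading term is divisible by another's, tail-reduce, and make monic.
Reduced Gröbner basis: {x_2^{2} + 2x_2 + 1, x_1 + x_2 + 1}.

The two bases agree; hence the ideals are identical.

Yes, the ideals are equal.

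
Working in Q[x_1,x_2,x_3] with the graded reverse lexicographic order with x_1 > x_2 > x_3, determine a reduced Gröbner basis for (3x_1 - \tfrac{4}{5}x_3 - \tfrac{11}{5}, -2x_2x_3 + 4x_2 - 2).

f_1 = 3x_1 - \tfrac{4}{5}x_3 - \tfrac{11}{5}, LT = x_1.
f_2 = -2x_2x_3 + 4x_2 - 2, LT = x_2x_3.

The S-polynomials (S(f_1,f_2)) all reduce to 0 modulo the current basis, so we have a Gröbner basis.

G = {x_2x_3 - 2x_2 + 1, x_1 - \tfrac{4}{15}x_3 - \tfrac{11}{15}}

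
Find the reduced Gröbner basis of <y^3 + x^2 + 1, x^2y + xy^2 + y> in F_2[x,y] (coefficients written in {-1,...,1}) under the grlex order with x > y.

f_1 = y^3 + x^2 + 1, LT = y^3.
f_2 = x^2y + xy^2 + y, LT = x^2y.

S(f_1,f_2): lcm = x^2y^3. S = xy^4 + x^4 + y^3 + x^2.
  reduce S modulo (f_1, f_2):
  remainder x^4 + x^3 + y^2 + x + 1 ≠ 0; add g_3 = x^4 + x^3 + y^2 + x + 1 to the basis.

The other S-polynomials (S(f_1,g_3), S(f_2,g_3)) all reduce to 0 modulo the current basis, so we have a Gröbner basis.

G = {x^4 + x^3 + y^2 + x + 1, x^2y + xy^2 + y, y^3 + x^2 + 1}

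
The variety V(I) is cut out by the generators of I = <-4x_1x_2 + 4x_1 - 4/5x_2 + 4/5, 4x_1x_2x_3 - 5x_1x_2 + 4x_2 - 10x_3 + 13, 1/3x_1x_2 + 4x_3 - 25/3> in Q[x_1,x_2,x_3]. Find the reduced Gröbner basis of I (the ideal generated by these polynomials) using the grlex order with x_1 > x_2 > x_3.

Buchberger's algorithm terminates because the ascending chain of leading-term ideals stabilizes.

f_1 = -4x_1x_2 + 4x_1 - 4/5x_2 + 4/5, LT = x_1x_2.
f_2 = 4x_1x_2x_3 - 5x_1x_2 + 4x_2 - 10x_3 + 13, LT = x_1x_2x_3.
f_3 = 1/3x_1x_2 + 4x_3 - 25/3, LT = x_1x_2.

S(f_1,f_2): lcm = x_1x_2x_3. S = 5/4x_1x_2 - x_1x_3 + 1/5x_2x_3 - x_2 + 23/10x_3 - 13/4.
  leading term x_1x_2: subtract (-5/16)·f_1 from 5/4x_1x_2 - x_1x_3 + 1/5x_2x_3 - x_2 + 23/10x_3 - 13/4 → -x_1x_3 + 1/5x_2x_3 + 5/4x_1 - 5/4x_2 + 23/10x_3 - 3
  leading term x_1x_3: no divisor's leading term divides it; move -x_1x_3 to the remainder.
  leading term x_2x_3: no divisor's leading term divides it; move 1/5x_2x_3 to the remainder.
  leading term x_1: no divisor's leading term divides it; move 5/4x_1 to the remainder.
  leading term x_2: no divisor's leading term divides it; move -5/4x_2 to the remainder.
  leading term x_3: no divisor's leading term divides it; move 23/10x_3 to the remainder.
  leading term 1: no divisor's leading term divides it; move -3 to the remainder.
  remainder -x_1x_3 + 1/5x_2x_3 + 5/4x_1 - 5/4x_2 + 23/10x_3 - 3 ≠ 0; add g_4 = -x_1x_3 + 1/5x_2x_3 + 5/4x_1 - 5/4x_2 + 23/10x_3 - 3 to the basis.

S(f_1,f_3): lcm = x_1x_2. S = -x_1 + 1/5x_2 - 12x_3 + 124/5.
  leading term x_1: no divisor's leading term divides it; move -x_1 to the remainder.
  leading term x_2: no divisor's leading term divides it; move 1/5x_2 to the remainder.
  leading term x_3: no divisor's leading term divides it; move -12x_3 to the remainder.
  leading term 1: no divisor's leading term divides it; move 124/5 to the remainder.
  remainder -x_1 + 1/5x_2 - 12x_3 + 124/5 ≠ 0; add g_5 = -x_1 + 1/5x_2 - 12x_3 + 124/5 to the basis.

S(f_2,f_3): lcm = x_1x_2x_3. S = -5/4x_1x_2 - 12x_3^2 + x_2 + 45/2x_3 + 13/4.
  leading term x_1x_2: subtract (5/16)·f_1 from -5/4x_1x_2 - 12x_3^2 + x_2 + 45/2x_3 + 13/4 → -12x_3^2 - 5/4x_1 + 5/4x_2 + 45/2x_3 + 3
  leading term x_3^2: no divisor's leading term divides it; move -12x_3^2 to the remainder.
  leading term x_1: subtract (5/4)·g_5 from -5/4x_1 + 5/4x_2 + 45/2x_3 + 3 → x_2 + 75/2x_3 - 28
  leading term x_2: no divisor's leading term divides it; move x_2 to the remainder.
  leading term x_3: no divisor's leading term divides it; move 75/2x_3 to the remainder.
  leading term 1: no divisor's leading term divides it; move -28 to the remainder.
  remainder -12x_3^2 + x_2 + 75/2x_3 - 28 ≠ 0; add g_6 = -12x_3^2 + x_2 + 75/2x_3 - 28 to the basis.

S(f_1,g_4): lcm = x_1x_2x_3. S = 1/5x_2^2x_3 + 5/4x_1x_2 - x_1x_3 - 5/4x_2^2 + 5/2x_2x_3 - 3x_2 - 1/5x_3.
  leading term x_2^2x_3: no divisor's leading term divides it; move 1/5x_2^2x_3 to the remainder.
  leading term x_1x_2: subtract (-5/16)·f_1 from 5/4x_1x_2 - x_1x_3 - 5/4x_2^2 + 5/2x_2x_3 - 3x_2 - 1/5x_3 → -x_1x_3 - 5/4x_2^2 + 5/2x_2x_3 + 5/4x_1 - 13/4x_2 - 1/5x_3 + 1/4
  leading term x_1x_3: subtract (1)·g_4 from -x_1x_3 - 5/4x_2^2 + 5/2x_2x_3 + 5/4x_1 - 13/4x_2 - 1/5x_3 + 1/4 → -5/4x_2^2 + 23/10x_2x_3 - 2x_2 - 5/2x_3 + 13/4
  leading term x_2^2: no divisor's leading term divides it; move -5/4x_2^2 to the remainder.
  leading term x_2x_3: no divisor's leading term divides it; move 23/10x_2x_3 to the remainder.
  leading term x_2: no divisor's leading term divides it; move -2x_2 to the remainder.
  leading term x_3: no divisor's leading term divides it; move -5/2x_3 to the remainder.
  leading term 1: no divisor's leading term divides it; move 13/4 to the remainder.
  remainder 1/5x_2^2x_3 - 5/4x_2^2 + 23/10x_2x_3 - 2x_2 - 5/2x_3 + 13/4 ≠ 0; add g_7 = 1/5x_2^2x_3 - 5/4x_2^2 + 23/10x_2x_3 - 2x_2 - 5/2x_3 + 13/4 to the basis.

S(f_1,g_5): lcm = x_1x_2. S = 1/5x_2^2 - 12x_2x_3 - x_1 + 25x_2 - 1/5.
  leading term x_2^2: no divisor's leading term divides it; move 1/5x_2^2 to the remainder.
  leading term x_2x_3: no divisor's leading term divides it; move -12x_2x_3 to the remainder.
  leading term x_1: subtract (1)·g_5 from -x_1 + 25x_2 - 1/5 → 124/5x_2 + 12x_3 - 25
  leading term x_2: no divisor's leading term divides it; move 124/5x_2 to the remainder.
  leading term x_3: no divisor's leading term divides it; move 12x_3 to the remainder.
  leading term 1: no divisor's leading term divides it; move -25 to the remainder.
  remainder 1/5x_2^2 - 12x_2x_3 + 124/5x_2 + 12x_3 - 25 ≠ 0; add g_8 = 1/5x_2^2 - 12x_2x_3 + 124/5x_2 + 12x_3 - 25 to the basis.

The other S-polynomials (S(f_2,g_4), S(f_3,g_4), S(f_2,g_5), S(f_3,g_5), S(g_4,g_5), S(f_1,g_6), S(f_2,g_6), S(f_3,g_6), S(g_4,g_6), S(g_5,g_6), S(f_1,g_7), S(f_2,g_7), S(f_3,g_7), S(g_4,g_7), S(g_5,g_7), S(g_6,g_7), S(f_1,g_8), S(f_2,g_8), S(f_3,g_8), S(g_4,g_8), S(g_5,g_8), S(g_6,g_8), S(g_7,g_8)) all reduce to 0 modulo the current basis, so we have a Gröbner basis.
Inter-reduce: drop elements whose leading term is divisible by another's, tail-reduce, and make monic.

G = {x_2^2 - 60x_2x_3 + 124x_2 + 60x_3 - 125, x_3^2 - 1/12x_2 - 25/8x_3 + 7/3, x_1 - 1/5x_2 + 12x_3 - 124/5}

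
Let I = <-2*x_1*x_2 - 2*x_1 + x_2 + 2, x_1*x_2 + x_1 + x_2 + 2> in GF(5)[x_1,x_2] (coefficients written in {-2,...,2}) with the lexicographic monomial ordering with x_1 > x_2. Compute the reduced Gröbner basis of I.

f_1 = -2*x_1*x_2 - 2*x_1 + x_2 + 2, LT = x_1*x_2.
f_2 = x_1*x_2 + x_1 + x_2 + 2, LT = x_1*x_2.

S(f_1,f_2): lcm = x_1*x_2. S = x_2 + 2.
  leading term x_2: no divisor's leading term divides it; move x_2 to the remainder.
  leading term 1: no divisor's leading term divides it; move 2 to the remainder.
  remainder x_2 + 2 ≠ 0; add g_3 = x_2 + 2 to the basis.

S(f_1,g_3): lcm = x_1*x_2. S = -x_1 + 2*x_2 - 1.
  leading term x_1: no divisor's leading term divides it; move -x_1 to the remainder.
  leading term x_2: subtract (2)·g_3 from 2*x_2 - 1 → 0
  remainder -x_1 ≠ 0; add g_4 = -x_1 to the basis.

S(f_2,g_3): lcm = x_1*x_2. S = -x_1 + x_2 + 2.
  leading term x_1: subtract (1)·g_4 from -x_1 + x_2 + 2 → x_2 + 2
  leading term x_2: subtract (1)·g_3 from x_2 + 2 → 0
  remainder 0.

S(f_1,g_4): lcm = x_1*x_2. S = x_1 + 2*x_2 - 1.
  leading term x_1: subtract (-1)·g_4 from x_1 + 2*x_2 - 1 → 2*x_2 - 1
  leading term x_2: subtract (2)·g_3 from 2*x_2 - 1 → 0
  remainder 0.

S(f_2,g_4): lcm = x_1*x_2. S = x_1 + x_2 + 2.
  leading term x_1: subtract (-1)·g_4 from x_1 + x_2 + 2 → x_2 + 2
  leading term x_2: subtract (1)·g_3 from x_2 + 2 → 0
  remainder 0.

S(g_3,g_4): leading monomials are coprime, so the S-polynomial reduces to 0 (Buchberger's first criterion).
Every S-polynomial of the final basis reduces to 0, so we have a Gröbner basis.
Inter-reduce: drop elements whose leading term is divisible by another's, tail-reduce, and make monic.

G = {x_1, x_2 + 2}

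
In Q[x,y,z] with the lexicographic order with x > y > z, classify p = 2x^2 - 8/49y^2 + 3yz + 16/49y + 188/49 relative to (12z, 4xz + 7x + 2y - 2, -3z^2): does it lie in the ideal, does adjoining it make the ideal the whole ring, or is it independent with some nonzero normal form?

First compute the reduced Gröbner basis of I by Buchberger's algorithm.
f_1 = 12z, LT = z.
f_2 = 4xz + 7x + 2y - 2, LT = xz.
f_3 = -3z^2, LT = z^2.

S(f_1,f_2): lcm = xz. S = -7/4x - 1/2y + 1/2.
  leading term x: no divisor's leading term divides it; move -7/4x to the remainder.
  leading term y: no divisor's leading term divides it; move -1/2y to the remainder.
  leading term 1: no divisor's leading term divides it; move 1/2 to the remainder.
  remainder -7/4x - 1/2y + 1/2 ≠ 0; add h_4 = -7/4x - 1/2y + 1/2 to the basis.

The other S-polynomials (S(f_1,f_3), S(f_2,f_3), S(f_1,h_4), S(f_2,h_4), S(f_3,h_4)) all reduce to 0 modulo the current basis, so we have a Gröbner basis.
Inter-reduce: drop elements whose leading term is divisible by another's, tail-reduce, and make monic.
Reduced Gröbner basis: {x + 2/7y - 2/7, z}.
Label its elements g_1 = x + 2/7y - 2/7, g_2 = z.

Reduce p = 2x^2 - 8/49y^2 + 3yz + 16/49y + 188/49 modulo G:
  leading term x^2: subtract (2x)·g_1 from 2x^2 - 8/49y^2 + 3yz + 16/49y + 188/49 → -4/7xy + 4/7x - 8/49y^2 + 3yz + 16/49y + 188/49
  leading term xy: subtract (-4/7y)·g_1 from -4/7xy + 4/7x - 8/49y^2 + 3yz + 16/49y + 188/49 → 4/7x + 3yz + 8/49y + 188/49
  leading term x: subtract (4/7)·g_1 from 4/7x + 3yz + 8/49y + 188/49 → 3yz + 4
  leading term yz: subtract (3y)·g_2 from 3yz + 4 → 4
  leading term 1: no divisor's leading term divides it; move 4 to the remainder.
  normal form = 4.
The normal form is nonzero, so p ∉ I. Since p minus its normal form lies in I, I + (p) = I + (r) where r = 4; decide whether this ideal is the whole ring.
Here r = 4 is a nonzero constant, hence a unit: 1 ∈ I + (p), the Gröbner basis of I + (p) is {1}, and the enlarged system has no common solution — adjoining p is inconsistent.

The remainder on division by a Gröbner basis is unique — it is the normal form.

Adjoining 2x^2 - 8/49y^2 + 3yz + 16/49y + 188/49 makes the ideal the whole ring: the system is inconsistent.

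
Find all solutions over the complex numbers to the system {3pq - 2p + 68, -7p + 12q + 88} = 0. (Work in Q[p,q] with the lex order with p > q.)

{(4, -5), (68/7, -5/3)}

Compute a lex Gröbner basis by Buchberger's algorithm.
f_1 = 3pq - 2p + 68, LT = pq.
f_2 = -7p + 12q + 88, LT = p.

S(f_1,f_2): lcm = pq. S = -2/3p + 12/7q^2 + 88/7q + 68/3.
  leading term p: subtract (2/21)·f_2 from -2/3p + 12/7q^2 + 88/7q + 68/3 → 12/7q^2 + 80/7q + 100/7
  leading term q^2: no divisor's leading term divides it; move 12/7q^2 to the remainder.
  leading term q: no divisor's leading term divides it; move 80/7q to the remainder.
  leading term 1: no divisor's leading term divides it; move 100/7 to the remainder.
  remainder 12/7q^2 + 80/7q + 100/7 ≠ 0; add h_3 = 12/7q^2 + 80/7q + 100/7 to the basis.

The other S-polynomials (S(f_1,h_3), S(f_2,h_3)) all reduce to 0 modulo the current basis, so we have a Gröbner basis.
Inter-reduce: drop elements whose leading term is divisible by another's, tail-reduce, and make monic.
Reduced Gröbner basis: {p - 12/7q - 88/7, q^2 + 20/3q + 25/3}.

Since the basis is lex-ordered, q^2 + 20/3q + 25/3 is univariate in q. Its roots are {-5, -5/3}. Back-substituting each root into the other basis elements fixes the other coordinates.
  q = -5: the earlier basis element becomes p - 4 = 0, giving p = 4 — point (4, -5).
  q = -5/3: the earlier basis element becomes p - 68/7 = 0, giving p = 68/7 — point (68/7, -5/3).
Substituting each solution back into the original system confirms all equations vanish.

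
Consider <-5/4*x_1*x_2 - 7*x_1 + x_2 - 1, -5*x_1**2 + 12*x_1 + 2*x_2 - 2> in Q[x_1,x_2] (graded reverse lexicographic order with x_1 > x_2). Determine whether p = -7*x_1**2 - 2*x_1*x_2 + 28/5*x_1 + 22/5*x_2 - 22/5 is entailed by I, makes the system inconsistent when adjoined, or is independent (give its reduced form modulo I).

-7*x_1**2 - 2*x_1*x_2 + 28/5*x_1 + 22/5*x_2 - 22/5 lies in I (it reduces to 0).

First compute the reduced Gröbner basis of I by Buchberger's algorithm.
f_1 = -5/4*x_1*x_2 - 7*x_1 + x_2 - 1, LT = x_1*x_2.
f_2 = -5*x_1**2 + 12*x_1 + 2*x_2 - 2, LT = x_1**2.

S(f_1,f_2): lcm = x_1**2*x_2. S = 28/5*x_1**2 + 8/5*x_1*x_2 + 2/5*x_2**2 + 4/5*x_1 - 2/5*x_2.
  reduce S modulo (f_1, f_2):
  remainder 2/5*x_2**2 + 132/25*x_1 + 78/25*x_2 - 88/25 ≠ 0; add h_3 = 2/5*x_2**2 + 132/25*x_1 + 78/25*x_2 - 88/25 to the basis.

The other S-polynomials (S(f_1,h_3), S(f_2,h_3)) all reduce to 0 modulo the current basis, so we have a Gröbner basis.
Inter-reduce: drop elements whose leading term is divisible by another's, tail-reduce, and make monic.
Reduced Gröbner basis: {x_1**2 - 12/5*x_1 - 2/5*x_2 + 2/5, x_1*x_2 + 28/5*x_1 - 4/5*x_2 + 4/5, x_2**2 + 66/5*x_1 + 39/5*x_2 - 44/5}.
Label its elements g_1 = x_1**2 - 12/5*x_1 - 2/5*x_2 + 2/5, g_2 = x_1*x_2 + 28/5*x_1 - 4/5*x_2 + 4/5, g_3 = x_2**2 + 66/5*x_1 + 39/5*x_2 - 44/5.

Reduce p = -7*x_1**2 - 2*x_1*x_2 + 28/5*x_1 + 22/5*x_2 - 22/5 modulo G:
  leading term x_1**2: subtract (-7)·g_1 from -7*x_1**2 - 2*x_1*x_2 + 28/5*x_1 + 22/5*x_2 - 22/5 → -2*x_1*x_2 - 56/5*x_1 + 8/5*x_2 - 8/5
  leading term x_1*x_2: subtract (-2)·g_2 from -2*x_1*x_2 - 56/5*x_1 + 8/5*x_2 - 8/5 → 0
  normal form = 0.
Since the normal form is 0, p ∈ I.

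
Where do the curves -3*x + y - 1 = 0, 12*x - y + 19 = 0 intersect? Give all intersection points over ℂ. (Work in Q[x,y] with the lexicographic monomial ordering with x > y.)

{(-2, -5)}

Compute a lex Gröbner basis by Buchberger's algorithm.
f_1 = -3*x + y - 1, LT = x.
f_2 = 12*x - y + 19, LT = x.

S(f_1,f_2): lcm = x. S = -1/4*y - 5/4.
  leading term y: no divisor's leading term divides it; move -1/4*y to the remainder.
  leading term 1: no divisor's leading term divides it; move -5/4 to the remainder.
  remainder -1/4*y - 5/4 ≠ 0; add h_3 = -1/4*y - 5/4 to the basis.

The other S-polynomials (S(f_1,h_3), S(f_2,h_3)) all reduce to 0 modulo the current basis, so we have a Gröbner basis.
Inter-reduce: drop elements whose leading term is divisible by another's, tail-reduce, and make monic.
Reduced Gröbner basis: {x + 2, y + 5}.

Since the basis is lex-ordered, y + 5 is univariate in y. Its roots are {-5}. Back-substituting each root into the other basis elements fixes the other coordinates.
  y = -5: the earlier basis element becomes x + 2 = 0, giving x = -2 — point (-2, -5).
Check: every point annihilates each of the original generators.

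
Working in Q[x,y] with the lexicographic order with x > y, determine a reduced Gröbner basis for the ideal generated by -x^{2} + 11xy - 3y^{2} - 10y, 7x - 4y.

G = {x - \tfrac{4}{7}y, y^{2} - \tfrac{98}{29}y}

This is the nonlinear analogue of row-reducing a linear system.

f_1 = -x^{2} + 11xy - 3y^{2} - 10y, LT = x^{2}.
f_2 = 7x - 4y, LT = x.

S(f_1,f_2): lcm = x^{2}. S = -\tfrac{73}{7}xy + 3y^{2} + 10y.
  leading term xy: subtract (-\tfrac{73}{49}y)·f_2 from -\tfrac{73}{7}xy + 3y^{2} + 10y → -\tfrac{145}{49}y^{2} + 10y
  leading term y^{2}: no divisor's leading term divides it; move -\tfrac{145}{49}y^{2} to the remainder.
  leading term y: no divisor's leading term divides it; move 10y to the remainder.
  remainder -\tfrac{145}{49}y^{2} + 10y ≠ 0; add g_3 = -\tfrac{145}{49}y^{2} + 10y to the basis.

The other S-polynomials (S(f_1,g_3), S(f_2,g_3)) all reduce to 0 modulo the current basis, so we have a Gröbner basis.
Inter-reduce: drop elements whose leading term is divisible by another's, tail-reduce, and make monic.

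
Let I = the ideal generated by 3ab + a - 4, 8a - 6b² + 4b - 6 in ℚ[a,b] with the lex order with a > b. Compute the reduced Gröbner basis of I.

Buchberger's algorithm terminates because the ascending chain of leading-term ideals stabilizes.

f_1 = 3ab + a - 4, LT = ab.
f_2 = 8a - 6b² + 4b - 6, LT = a.

S(f_1,f_2): lcm = ab. S = ⅓a + ¾b³ - ½b² + ¾b - 4/3.
  reduce S modulo (f_1, f_2):
  remainder ¾b³ - ¼b² + 7/12b - 13/12 ≠ 0; add g_3 = ¾b³ - ¼b² + 7/12b - 13/12 to the basis.

The other S-polynomials (S(f_1,g_3), S(f_2,g_3)) all reduce to 0 modulo the current basis, so we have a Gröbner basis.
Inter-reduce: drop elements whose leading term is divisible by another's, tail-reduce, and make monic.

G = {a - ¾b² + ½b - ¾, b³ - ⅓b² + 7/9b - 13/9}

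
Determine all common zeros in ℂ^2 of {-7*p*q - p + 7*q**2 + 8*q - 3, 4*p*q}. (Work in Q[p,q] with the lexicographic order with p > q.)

Compute a lex Gröbner basis by Buchberger's algorithm.
f_1 = -7*p*q - p + 7*q**2 + 8*q - 3, LT = p*q.
f_2 = 4*p*q, LT = p*q.

S(f_1,f_2): lcm = p*q. S = 1/7*p - q**2 - 8/7*q + 3/7.
  leading term p: no divisor's leading term divides it; move 1/7*p to the remainder.
  leading term q**2: no divisor's leading term divides it; move -q**2 to the remainder.
  leading term q: no divisor's leading term divides it; move -8/7*q to the remainder.
  leading term 1: no divisor's leading term divides it; move 3/7 to the remainder.
  remainder 1/7*p - q**2 - 8/7*q + 3/7 ≠ 0; add h_3 = 1/7*p - q**2 - 8/7*q + 3/7 to the basis.

S(f_1,h_3): lcm = p*q. S = 1/7*p + 7*q**3 + 7*q**2 - 29/7*q + 3/7.
  leading term p: subtract (1)·h_3 from 1/7*p + 7*q**3 + 7*q**2 - 29/7*q + 3/7 → 7*q**3 + 8*q**2 - 3*q
  leading term q**3: no divisor's leading term divides it; move 7*q**3 to the remainder.
  leading term q**2: no divisor's leading term divides it; move 8*q**2 to the remainder.
  leading term q: no divisor's leading term divides it; move -3*q to the remainder.
  remainder 7*q**3 + 8*q**2 - 3*q ≠ 0; add h_4 = 7*q**3 + 8*q**2 - 3*q to the basis.

The other S-polynomials (S(f_2,h_3), S(f_1,h_4), S(f_2,h_4), S(h_3,h_4)) all reduce to 0 modulo the current basis, so we have a Gröbner basis.
Inter-reduce: drop elements whose leading term is divisible by another's, tail-reduce, and make monic.
Reduced Gröbner basis: {p - 7*q**2 - 8*q + 3, q**3 + 8/7*q**2 - 3/7*q}.

Elimination: the polynomial q**3 + 8/7*q**2 - 3/7*q lies in the elimination ideal for q, so q ∈ {0, -4/7 + sqrt(37)/7, -sqrt(37)/7 - 4/7}. For each such q, the remaining basis elements (now univariate) give the rest of the solution.
  q = 0: the earlier basis element becomes p + 3 = 0, giving p = -3 — point (-3, 0).
  q = -4/7 + sqrt(37)/7: the earlier basis element becomes p = 0, giving p = 0 — point (0, -4/7 + sqrt(37)/7).
  q = -sqrt(37)/7 - 4/7: the earlier basis element becomes p = 0, giving p = 0 — point (0, -sqrt(37)/7 - 4/7).
Zero-dimensionality of the ideal guarantees finitely many solutions over ℂ.

{(-3, 0), (0, -4/7 + sqrt(37)/7), (0, -sqrt(37)/7 - 4/7)}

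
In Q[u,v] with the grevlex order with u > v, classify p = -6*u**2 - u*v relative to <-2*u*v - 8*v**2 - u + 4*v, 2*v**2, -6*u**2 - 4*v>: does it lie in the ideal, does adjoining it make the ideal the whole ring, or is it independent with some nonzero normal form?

-6*u**2 - u*v lies in I (it reduces to 0).

First compute the reduced Gröbner basis of I by Buchberger's algorithm.
f_1 = -2*u*v - 8*v**2 - u + 4*v, LT = u*v.
f_2 = 2*v**2, LT = v**2.
f_3 = -6*u**2 - 4*v, LT = u**2.

S(f_1,f_2): lcm = u*v**2. S = 4*v**3 + 1/2*u*v - 2*v**2.
  leading term v**3: subtract (2*v)·f_2 from 4*v**3 + 1/2*u*v - 2*v**2 → 1/2*u*v - 2*v**2
  leading term u*v: subtract (-1/4)·f_1 from 1/2*u*v - 2*v**2 → -4*v**2 - 1/4*u + v
  leading term v**2: subtract (-2)·f_2 from -4*v**2 - 1/4*u + v → -1/4*u + v
  leading term u: no divisor's leading term divides it; move -1/4*u to the remainder.
  leading term v: no divisor's leading term divides it; move v to the remainder.
  remainder -1/4*u + v ≠ 0; add h_4 = -1/4*u + v to the basis.

S(f_1,f_3): lcm = u**2*v. S = 4*u*v**2 + 1/2*u**2 - 2*u*v - 2/3*v**2.
  leading term u*v**2: subtract (-2*v)·f_1 from 4*u*v**2 + 1/2*u**2 - 2*u*v - 2/3*v**2 → -16*v**3 + 1/2*u**2 - 4*u*v + 22/3*v**2
  leading term v**3: subtract (-8*v)·f_2 from -16*v**3 + 1/2*u**2 - 4*u*v + 22/3*v**2 → 1/2*u**2 - 4*u*v + 22/3*v**2
  leading term u**2: subtract (-1/12)·f_3 from 1/2*u**2 - 4*u*v + 22/3*v**2 → -4*u*v + 22/3*v**2 - 1/3*v
  leading term u*v: subtract (2)·f_1 from -4*u*v + 22/3*v**2 - 1/3*v → 70/3*v**2 + 2*u - 25/3*v
  leading term v**2: subtract (35/3)·f_2 from 70/3*v**2 + 2*u - 25/3*v → 2*u - 25/3*v
  leading term u: subtract (-8)·h_4 from 2*u - 25/3*v → -1/3*v
  leading term v: no divisor's leading term divides it; move -1/3*v to the remainder.
  remainder -1/3*v ≠ 0; add h_5 = -1/3*v to the basis.

S(f_2,f_3): leading monomials are coprime, so the S-polynomial reduces to 0 (Buchberger's first criterion).
S(f_1,h_4): lcm = u*v. S = 8*v**2 + 1/2*u - 2*v.
  leading term v**2: subtract (4)·f_2 from 8*v**2 + 1/2*u - 2*v → 1/2*u - 2*v
  leading term u: subtract (-2)·h_4 from 1/2*u - 2*v → 0
  remainder 0.

S(f_2,h_4): leading monomials are coprime, so the S-polynomial reduces to 0 (Buchberger's first criterion).
S(f_3,h_4): lcm = u**2. S = 4*u*v + 2/3*v.
  leading term u*v: subtract (-2)·f_1 from 4*u*v + 2/3*v → -16*v**2 - 2*u + 26/3*v
  leading term v**2: subtract (-8)·f_2 from -16*v**2 - 2*u + 26/3*v → -2*u + 26/3*v
  leading term u: subtract (8)·h_4 from -2*u + 26/3*v → 2/3*v
  leading term v: subtract (-2)·h_5 from 2/3*v → 0
  remainder 0.

S(f_1,h_5): lcm = u*v. S = 4*v**2 + 1/2*u - 2*v.
  leading term v**2: subtract (2)·f_2 from 4*v**2 + 1/2*u - 2*v → 1/2*u - 2*v
  leading term u: subtract (-2)·h_4 from 1/2*u - 2*v → 0
  remainder 0.

S(f_2,h_5): lcm = v**2. S = 0.
  remainder 0.

S(f_3,h_5): leading monomials are coprime, so the S-polynomial reduces to 0 (Buchberger's first criterion).
S(h_4,h_5): leading monomials are coprime, so the S-polynomial reduces to 0 (Buchberger's first criterion).
Every S-polynomial of the final basis reduces to 0, so we have a Gröbner basis.
Inter-reduce: drop elements whose leading term is divisible by another's, tail-reduce, and make monic.
Reduced Gröbner basis: {u, v}.
Label its elements g_1 = u, g_2 = v.

Reduce p = -6*u**2 - u*v modulo G:
  leading term u**2: subtract (-6*u)·g_1 from -6*u**2 - u*v → -u*v
  leading term u*v: subtract (-v)·g_1 from -u*v → 0
  normal form = 0.
Since the normal form is 0, p ∈ I.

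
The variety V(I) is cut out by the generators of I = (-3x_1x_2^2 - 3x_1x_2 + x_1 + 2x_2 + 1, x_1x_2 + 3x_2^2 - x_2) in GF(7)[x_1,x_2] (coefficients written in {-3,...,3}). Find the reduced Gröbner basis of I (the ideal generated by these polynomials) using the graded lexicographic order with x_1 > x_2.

G = {x_2^3 + 3x_2^2 - 3x_1 + 3x_2 - 3, x_1^2 - 2x_2^2 - x_2 - 1, x_1x_2 + 3x_2^2 - x_2}

f_1 = -3x_1x_2^2 - 3x_1x_2 + x_1 + 2x_2 + 1, LT = x_1x_2^2.
f_2 = x_1x_2 + 3x_2^2 - x_2, LT = x_1x_2.

S(f_1,f_2): lcm = x_1x_2^2. S = -3x_2^3 + x_1x_2 + x_2^2 + 2x_1 - 3x_2 + 2.
  leading term x_2^3: no divisor's leading term divides it; move -3x_2^3 to the remainder.
  leading term x_1x_2: subtract (1)·f_2 from x_1x_2 + x_2^2 + 2x_1 - 3x_2 + 2 → -2x_2^2 + 2x_1 - 2x_2 + 2
  leading term x_2^2: no divisor's leading term divides it; move -2x_2^2 to the remainder.
  leading term x_1: no divisor's leading term divides it; move 2x_1 to the remainder.
  leading term x_2: no divisor's leading term divides it; move -2x_2 to the remainder.
  leading term 1: no divisor's leading term divides it; move 2 to the remainder.
  remainder -3x_2^3 - 2x_2^2 + 2x_1 - 2x_2 + 2 ≠ 0; add g_3 = -3x_2^3 - 2x_2^2 + 2x_1 - 2x_2 + 2 to the basis.

S(f_1,g_3): lcm = x_1x_2^3. S = -2x_1x_2^2 + 3x_1^2 - x_1x_2 - 3x_2^2 + 3x_1 + 2x_2.
  leading term x_1x_2^2: subtract (3)·f_1 from -2x_1x_2^2 + 3x_1^2 - x_1x_2 - 3x_2^2 + 3x_1 + 2x_2 → 3x_1^2 + x_1x_2 - 3x_2^2 + 3x_2 - 3
  leading term x_1^2: no divisor's leading term divides it; move 3x_1^2 to the remainder.
  leading term x_1x_2: subtract (1)·f_2 from x_1x_2 - 3x_2^2 + 3x_2 - 3 → x_2^2 - 3x_2 - 3
  leading term x_2^2: no divisor's leading term divides it; move x_2^2 to the remainder.
  leading term x_2: no divisor's leading term divides it; move -3x_2 to the remainder.
  leading term 1: no divisor's leading term divides it; move -3 to the remainder.
  remainder 3x_1^2 + x_2^2 - 3x_2 - 3 ≠ 0; add g_4 = 3x_1^2 + x_2^2 - 3x_2 - 3 to the basis.

The other S-polynomials (S(f_2,g_3), S(f_1,g_4), S(f_2,g_4), S(g_3,g_4)) all reduce to 0 modulo the current basis, so we have a Gröbner basis.
Inter-reduce: drop elements whose leading term is divisible by another's, tail-reduce, and make monic.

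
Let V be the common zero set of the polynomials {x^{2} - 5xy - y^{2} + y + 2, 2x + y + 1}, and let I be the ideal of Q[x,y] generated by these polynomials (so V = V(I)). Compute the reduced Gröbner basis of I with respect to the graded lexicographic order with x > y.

f_1 = x^{2} - 5xy - y^{2} + y + 2, LT = x^{2}.
f_2 = 2x + y + 1, LT = x.

S(f_1,f_2): lcm = x^{2}. S = -\tfrac{11}{2}xy - y^{2} - \tfrac{1}{2}x + y + 2.
  leading term xy: subtract (-\tfrac{11}{4}y)·f_2 from -\tfrac{11}{2}xy - y^{2} - \tfrac{1}{2}x + y + 2 → \tfrac{7}{4}y^{2} - \tfrac{1}{2}x + \tfrac{15}{4}y + 2
  leading term y^{2}: no divisor's leading term divides it; move \tfrac{7}{4}y^{2} to the remainder.
  leading term x: subtract (-\tfrac{1}{4})·f_2 from -\tfrac{1}{2}x + \tfrac{15}{4}y + 2 → 4y + \tfrac{9}{4}
  leading term y: no divisor's leading term divides it; move 4y to the remainder.
  leading term 1: no divisor's leading term divides it; move \tfrac{9}{4} to the remainder.
  remainder \tfrac{7}{4}y^{2} + 4y + \tfrac{9}{4} ≠ 0; add g_3 = \tfrac{7}{4}y^{2} + 4y + \tfrac{9}{4} to the basis.

S(f_1,g_3): leading monomials are coprime, so the S-polynomial reduces to 0 (Buchberger's first criterion).
S(f_2,g_3): leading monomials are coprime, so the S-polynomial reduces to 0 (Buchberger's first criterion).
Every S-polynomial of the final basis reduces to 0, so we have a Gröbner basis.
Inter-reduce: drop elements whose leading term is divisible by another's, tail-reduce, and make monic.

G = {y^{2} + \tfrac{16}{7}y + \tfrac{9}{7}, x + \tfrac{1}{2}y + \tfrac{1}{2}}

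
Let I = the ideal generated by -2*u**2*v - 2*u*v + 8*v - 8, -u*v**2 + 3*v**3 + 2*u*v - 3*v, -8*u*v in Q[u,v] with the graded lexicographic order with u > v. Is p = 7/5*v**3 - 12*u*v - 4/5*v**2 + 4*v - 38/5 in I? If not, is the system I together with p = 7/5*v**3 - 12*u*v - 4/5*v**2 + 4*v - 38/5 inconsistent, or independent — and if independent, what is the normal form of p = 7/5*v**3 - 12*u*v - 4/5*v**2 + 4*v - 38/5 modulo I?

Adjoining 7/5*v**3 - 12*u*v - 4/5*v**2 + 4*v - 38/5 makes the ideal the whole ring: the system is inconsistent.

First compute the reduced Gröbner basis of I by Buchberger's algorithm.
f_1 = -2*u**2*v - 2*u*v + 8*v - 8, LT = u**2*v.
f_2 = -u*v**2 + 3*v**3 + 2*u*v - 3*v, LT = u*v**2.
f_3 = -8*u*v, LT = u*v.

S(f_1,f_2): lcm = u**2*v**2. S = 3*u*v**3 + 2*u**2*v + u*v**2 - 3*u*v - 4*v**2 + 4*v.
  leading term u*v**3: subtract (-3*v)·f_2 from 3*u*v**3 + 2*u**2*v + u*v**2 - 3*u*v - 4*v**2 + 4*v → 9*v**4 + 2*u**2*v + 7*u*v**2 - 3*u*v - 13*v**2 + 4*v
  leading term v**4: no divisor's leading term divides it; move 9*v**4 to the remainder.
  leading term u**2*v: subtract (-1)·f_1 from 2*u**2*v + 7*u*v**2 - 3*u*v - 13*v**2 + 4*v → 7*u*v**2 - 5*u*v - 13*v**2 + 12*v - 8
  leading term u*v**2: subtract (-7)·f_2 from 7*u*v**2 - 5*u*v - 13*v**2 + 12*v - 8 → 21*v**3 + 9*u*v - 13*v**2 - 9*v - 8
  leading term v**3: no divisor's leading term divides it; move 21*v**3 to the remainder.
  leading term u*v: subtract (-9/8)·f_3 from 9*u*v - 13*v**2 - 9*v - 8 → -13*v**2 - 9*v - 8
  leading term v**2: no divisor's leading term divides it; move -13*v**2 to the remainder.
  leading term v: no divisor's leading term divides it; move -9*v to the remainder.
  leading term 1: no divisor's leading term divides it; move -8 to the remainder.
  remainder 9*v**4 + 21*v**3 - 13*v**2 - 9*v - 8 ≠ 0; add h_4 = 9*v**4 + 21*v**3 - 13*v**2 - 9*v - 8 to the basis.

S(f_1,f_3): lcm = u**2*v. S = u*v - 4*v + 4.
  leading term u*v: subtract (-1/8)·f_3 from u*v - 4*v + 4 → -4*v + 4
  leading term v: no divisor's leading term divides it; move -4*v to the remainder.
  leading term 1: no divisor's leading term divides it; move 4 to the remainder.
  remainder -4*v + 4 ≠ 0; add h_5 = -4*v + 4 to the basis.

S(f_1,h_4): lcm = u**2*v**4. S = -7/3*u**2*v**3 + u*v**4 + 13/9*u**2*v**2 - 4*v**4 + u**2*v + 4*v**3 + 8/9*u**2.
  leading term u**2*v**3: subtract (7/6*v**2)·f_1 from -7/3*u**2*v**3 + u*v**4 + 13/9*u**2*v**2 - 4*v**4 + u**2*v + 4*v**3 + 8/9*u**2 → u*v**4 + 13/9*u**2*v**2 + 7/3*u*v**3 - 4*v**4 + u**2*v - 16/3*v**3 + 8/9*u**2 + 28/3*v**2
  leading term u*v**4: subtract (-v**2)·f_2 from u*v**4 + 13/9*u**2*v**2 + 7/3*u*v**3 - 4*v**4 + u**2*v - 16/3*v**3 + 8/9*u**2 + 28/3*v**2 → 3*v**5 + 13/9*u**2*v**2 + 13/3*u*v**3 - 4*v**4 + u**2*v - 25/3*v**3 + 8/9*u**2 + 28/3*v**2
  leading term v**5: subtract (1/3*v)·h_4 from 3*v**5 + 13/9*u**2*v**2 + 13/3*u*v**3 - 4*v**4 + u**2*v - 25/3*v**3 + 8/9*u**2 + 28/3*v**2 → 13/9*u**2*v**2 + 13/3*u*v**3 - 11*v**4 + u**2*v - 4*v**3 + 8/9*u**2 + 37/3*v**2 + 8/3*v
  leading term u**2*v**2: subtract (-13/18*v)·f_1 from 13/9*u**2*v**2 + 13/3*u*v**3 - 11*v**4 + u**2*v - 4*v**3 + 8/9*u**2 + 37/3*v**2 + 8/3*v → 13/3*u*v**3 - 11*v**4 + u**2*v - 13/9*u*v**2 - 4*v**3 + 8/9*u**2 + 163/9*v**2 - 28/9*v
  leading term u*v**3: subtract (-13/3*v)·f_2 from 13/3*u*v**3 - 11*v**4 + u**2*v - 13/9*u*v**2 - 4*v**3 + 8/9*u**2 + 163/9*v**2 - 28/9*v → 2*v**4 + u**2*v + 65/9*u*v**2 - 4*v**3 + 8/9*u**2 + 46/9*v**2 - 28/9*v
  leading term v**4: subtract (2/9)·h_4 from 2*v**4 + u**2*v + 65/9*u*v**2 - 4*v**3 + 8/9*u**2 + 46/9*v**2 - 28/9*v → u**2*v + 65/9*u*v**2 - 26/3*v**3 + 8/9*u**2 + 8*v**2 - 10/9*v + 16/9
  leading term u**2*v: subtract (-1/2)·f_1 from u**2*v + 65/9*u*v**2 - 26/3*v**3 + 8/9*u**2 + 8*v**2 - 10/9*v + 16/9 → 65/9*u*v**2 - 26/3*v**3 + 8/9*u**2 - u*v + 8*v**2 + 26/9*v - 20/9
  leading term u*v**2: subtract (-65/9)·f_2 from 65/9*u*v**2 - 26/3*v**3 + 8/9*u**2 - u*v + 8*v**2 + 26/9*v - 20/9 → 13*v**3 + 8/9*u**2 + 121/9*u*v + 8*v**2 - 169/9*v - 20/9
  leading term v**3: subtract (-13/4*v**2)·h_5 from 13*v**3 + 8/9*u**2 + 121/9*u*v + 8*v**2 - 169/9*v - 20/9 → 8/9*u**2 + 121/9*u*v + 21*v**2 - 169/9*v - 20/9
  leading term u**2: no divisor's leading term divides it; move 8/9*u**2 to the remainder.
  leading term u*v: subtract (-121/72)·f_3 from 121/9*u*v + 21*v**2 - 169/9*v - 20/9 → 21*v**2 - 169/9*v - 20/9
  leading term v**2: subtract (-21/4*v)·h_5 from 21*v**2 - 169/9*v - 20/9 → 20/9*v - 20/9
  leading term v: subtract (-5/9)·h_5 from 20/9*v - 20/9 → 0
  remainder 8/9*u**2 ≠ 0; add h_6 = 8/9*u**2 to the basis.

S(f_2,h_4): lcm = u*v**4. S = -3*v**5 - 13/3*u*v**3 + 13/9*u*v**2 + 3*v**3 + u*v + 8/9*u.
  leading term v**5: subtract (-1/3*v)·h_4 from -3*v**5 - 13/3*u*v**3 + 13/9*u*v**2 + 3*v**3 + u*v + 8/9*u → -13/3*u*v**3 + 7*v**4 + 13/9*u*v**2 - 4/3*v**3 + u*v - 3*v**2 + 8/9*u - 8/3*v
  leading term u*v**3: subtract (13/3*v)·f_2 from -13/3*u*v**3 + 7*v**4 + 13/9*u*v**2 - 4/3*v**3 + u*v - 3*v**2 + 8/9*u - 8/3*v → -6*v**4 - 65/9*u*v**2 - 4/3*v**3 + u*v + 10*v**2 + 8/9*u - 8/3*v
  leading term v**4: subtract (-2/3)·h_4 from -6*v**4 - 65/9*u*v**2 - 4/3*v**3 + u*v + 10*v**2 + 8/9*u - 8/3*v → -65/9*u*v**2 + 38/3*v**3 + u*v + 4/3*v**2 + 8/9*u - 26/3*v - 16/3
  leading term u*v**2: subtract (65/9)·f_2 from -65/9*u*v**2 + 38/3*v**3 + u*v + 4/3*v**2 + 8/9*u - 26/3*v - 16/3 → -9*v**3 - 121/9*u*v + 4/3*v**2 + 8/9*u + 13*v - 16/3
  leading term v**3: subtract (9/4*v**2)·h_5 from -9*v**3 - 121/9*u*v + 4/3*v**2 + 8/9*u + 13*v - 16/3 → -121/9*u*v - 23/3*v**2 + 8/9*u + 13*v - 16/3
  leading term u*v: subtract (121/72)·f_3 from -121/9*u*v - 23/3*v**2 + 8/9*u + 13*v - 16/3 → -23/3*v**2 + 8/9*u + 13*v - 16/3
  leading term v**2: subtract (23/12*v)·h_5 from -23/3*v**2 + 8/9*u + 13*v - 16/3 → 8/9*u + 16/3*v - 16/3
  leading term u: no divisor's leading term divides it; move 8/9*u to the remainder.
  leading term v: subtract (-4/3)·h_5 from 16/3*v - 16/3 → 0
  remainder 8/9*u ≠ 0; add h_7 = 8/9*u to the basis.

The other S-polynomials (S(f_2,f_3), S(f_3,h_4), S(f_1,h_5), S(f_2,h_5), S(f_3,h_5), S(h_4,h_5), S(f_1,h_6), S(f_2,h_6), S(f_3,h_6), S(h_4,h_6), S(h_5,h_6), S(f_1,h_7), S(f_2,h_7), S(f_3,h_7), S(h_4,h_7), S(h_5,h_7), S(h_6,h_7)) all reduce to 0 modulo the current basis, so we have a Gröbner basis.
Inter-reduce: drop elements whose leading term is divisible by another's, tail-reduce, and make monic.
Reduced Gröbner basis: {u, v - 1}.
Label its elements g_1 = u, g_2 = v - 1.

Reduce p = 7/5*v**3 - 12*u*v - 4/5*v**2 + 4*v - 38/5 modulo G:
  leading term v**3: subtract (7/5*v**2)·g_2 from 7/5*v**3 - 12*u*v - 4/5*v**2 + 4*v - 38/5 → -12*u*v + 3/5*v**2 + 4*v - 38/5
  leading term u*v: subtract (-12*v)·g_1 from -12*u*v + 3/5*v**2 + 4*v - 38/5 → 3/5*v**2 + 4*v - 38/5
  leading term v**2: subtract (3/5*v)·g_2 from 3/5*v**2 + 4*v - 38/5 → 23/5*v - 38/5
  leading term v: subtract (23/5)·g_2 from 23/5*v - 38/5 → -3
  leading term 1: no divisor's leading term divides it; move -3 to the remainder.
  normal form = -3.
The normal form is nonzero, so p ∉ I. Since p minus its normal form lies in I, I + (p) = I + (r) where r = -3; decide whether this ideal is the whole ring.
Here r = -3 is a nonzero constant, hence a unit: 1 ∈ I + (p), the Gröbner basis of I + (p) is {1}, and the enlarged system has no common solution — adjoining p is inconsistent.

Ideal membership is decidable via reduction modulo a Gröbner basis.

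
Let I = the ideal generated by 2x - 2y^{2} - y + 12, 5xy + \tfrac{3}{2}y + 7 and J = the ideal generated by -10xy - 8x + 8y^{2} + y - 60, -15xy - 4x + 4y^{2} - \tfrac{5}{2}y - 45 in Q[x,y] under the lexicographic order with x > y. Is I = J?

No, the ideals differ.

Equality of ideals is decidable: compute both reduced Gröbner bases (unique for the ordering) and check whether they agree.
Buchberger on the first generating set:
f_1 = 2x - 2y^{2} - y + 12, LT = x.
f_2 = 5xy + \tfrac{3}{2}y + 7, LT = xy.

S(f_1,f_2): lcm = xy. S = -y^{3} - \tfrac{1}{2}y^{2} + \tfrac{57}{10}y - \tfrac{7}{5}.
  reduce S modulo (f_1, f_2):
  remainder -y^{3} - \tfrac{1}{2}y^{2} + \tfrac{57}{10}y - \tfrac{7}{5} ≠ 0; add g_3 = -y^{3} - \tfrac{1}{2}y^{2} + \tfrac{57}{10}y - \tfrac{7}{5} to the basis.

The other S-polynomials (S(f_1,g_3), S(f_2,g_3)) all reduce to 0 modulo the current basis, so we have a Gröbner basis.
Inter-reduce: drop elements whose leading term is divisible by another's, tail-reduce, and make monic.
Reduced Gröbner basis: {x - y^{2} - \tfrac{1}{2}y + 6, y^{3} + \tfrac{1}{2}y^{2} - \tfrac{57}{10}y + \tfrac{7}{5}}.

Buchberger on the second generating set:
h_1 = -10xy - 8x + 8y^{2} + y - 60, LT = xy.
h_2 = -15xy - 4x + 4y^{2} - \tfrac{5}{2}y - 45, LT = xy.

S(h_1,h_2): lcm = xy. S = \tfrac{8}{15}x - \tfrac{8}{15}y^{2} - \tfrac{4}{15}y + 3.
  reduce S modulo (h_1, h_2):
  remainder \tfrac{8}{15}x - \tfrac{8}{15}y^{2} - \tfrac{4}{15}y + 3 ≠ 0; add k_3 = \tfrac{8}{15}x - \tfrac{8}{15}y^{2} - \tfrac{4}{15}y + 3 to the basis.

S(h_1,k_3): lcm = xy. S = \tfrac{4}{5}x + y^{3} - \tfrac{3}{10}y^{2} - \tfrac{229}{40}y + 6.
  reduce S modulo (h_1, h_2, k_3):
  remainder y^{3} + \tfrac{1}{2}y^{2} - \tfrac{213}{40}y + \tfrac{3}{2} ≠ 0; add k_4 = y^{3} + \tfrac{1}{2}y^{2} - \tfrac{213}{40}y + \tfrac{3}{2} to the basis.

The other S-polynomials (S(h_2,k_3), S(h_1,k_4), S(h_2,k_4), S(k_3,k_4)) all reduce to 0 modulo the current basis, so we have a Gröbner basis.
Inter-reduce: drop elements whose leading term is divisible by another's, tail-reduce, and make monic.
Reduced Gröbner basis: {x - y^{2} - \tfrac{1}{2}y + \tfrac{45}{8}, y^{3} + \tfrac{1}{2}y^{2} - \tfrac{213}{40}y + \tfrac{3}{2}}.

Since the reduced bases disagree, the two ideals are not the same.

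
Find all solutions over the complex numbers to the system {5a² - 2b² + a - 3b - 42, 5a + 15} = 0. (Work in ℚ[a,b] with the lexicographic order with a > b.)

{(-3, -3/2), (-3, 0)}

Compute a lex Gröbner basis by Buchberger's algorithm.
f_1 = 5a² + a - 2b² - 3b - 42, LT = a².
f_2 = 5a + 15, LT = a.

S(f_1,f_2): lcm = a². S = -14/5a - ⅖b² - ⅗b - 42/5.
  leading term a: subtract (-14/25)·f_2 from -14/5a - ⅖b² - ⅗b - 42/5 → -⅖b² - ⅗b
  leading term b²: no divisor's leading term divides it; move -⅖b² to the remainder.
  leading term b: no divisor's leading term divides it; move -⅗b to the remainder.
  remainder -⅖b² - ⅗b ≠ 0; add h_3 = -⅖b² - ⅗b to the basis.

The other S-polynomials (S(f_1,h_3), S(f_2,h_3)) all reduce to 0 modulo the current basis, so we have a Gröbner basis.
Inter-reduce: drop elements whose leading term is divisible by another's, tail-reduce, and make monic.
Reduced Gröbner basis: {a + 3, b² + 3/2b}.

From the last basis element, b² + 3/2b = 0, so b takes values in {-3/2, 0}. Each choice, substituted upward through the basis, yields the corresponding point(s) of the solution set.
  b = -3/2: the earlier basis element becomes a + 3 = 0, giving a = -3 — point (-3, -3/2).
  b = 0: the earlier basis element becomes a + 3 = 0, giving a = -3 — point (-3, 0).
Each listed point satisfies every original equation (direct substitution).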